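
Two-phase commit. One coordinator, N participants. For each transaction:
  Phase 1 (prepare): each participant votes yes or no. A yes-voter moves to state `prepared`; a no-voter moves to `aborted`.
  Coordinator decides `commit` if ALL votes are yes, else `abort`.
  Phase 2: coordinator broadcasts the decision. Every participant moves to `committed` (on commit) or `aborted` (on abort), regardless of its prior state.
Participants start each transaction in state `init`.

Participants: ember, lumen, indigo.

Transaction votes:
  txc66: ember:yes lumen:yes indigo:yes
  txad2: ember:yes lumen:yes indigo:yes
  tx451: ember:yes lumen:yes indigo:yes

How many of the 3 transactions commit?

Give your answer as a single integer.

txc66: all yes -> commit (commits=1)
txad2: all yes -> commit (commits=2)
tx451: all yes -> commit (commits=3)

Answer: 3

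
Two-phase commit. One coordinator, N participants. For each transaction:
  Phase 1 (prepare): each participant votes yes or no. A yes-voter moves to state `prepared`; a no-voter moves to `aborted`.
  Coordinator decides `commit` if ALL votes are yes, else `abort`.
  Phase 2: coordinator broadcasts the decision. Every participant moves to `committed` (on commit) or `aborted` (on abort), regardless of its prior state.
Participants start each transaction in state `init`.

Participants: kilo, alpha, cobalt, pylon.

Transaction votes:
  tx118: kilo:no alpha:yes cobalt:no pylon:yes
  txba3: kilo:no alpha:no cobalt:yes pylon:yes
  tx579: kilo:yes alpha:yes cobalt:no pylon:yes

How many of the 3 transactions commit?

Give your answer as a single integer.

Answer: 0

Derivation:
tx118: no from kilo, cobalt -> abort (commits=0)
txba3: no from kilo, alpha -> abort (commits=0)
tx579: no from cobalt -> abort (commits=0)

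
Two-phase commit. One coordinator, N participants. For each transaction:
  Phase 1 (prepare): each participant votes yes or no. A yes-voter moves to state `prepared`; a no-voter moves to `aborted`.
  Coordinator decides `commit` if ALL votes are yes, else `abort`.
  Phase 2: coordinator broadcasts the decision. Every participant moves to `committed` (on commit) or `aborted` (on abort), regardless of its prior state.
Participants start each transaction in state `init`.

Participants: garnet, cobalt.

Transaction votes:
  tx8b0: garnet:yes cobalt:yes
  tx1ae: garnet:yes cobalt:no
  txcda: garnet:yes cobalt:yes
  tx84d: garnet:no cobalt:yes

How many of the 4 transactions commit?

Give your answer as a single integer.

tx8b0: all yes -> commit (commits=1)
tx1ae: no from cobalt -> abort (commits=1)
txcda: all yes -> commit (commits=2)
tx84d: no from garnet -> abort (commits=2)

Answer: 2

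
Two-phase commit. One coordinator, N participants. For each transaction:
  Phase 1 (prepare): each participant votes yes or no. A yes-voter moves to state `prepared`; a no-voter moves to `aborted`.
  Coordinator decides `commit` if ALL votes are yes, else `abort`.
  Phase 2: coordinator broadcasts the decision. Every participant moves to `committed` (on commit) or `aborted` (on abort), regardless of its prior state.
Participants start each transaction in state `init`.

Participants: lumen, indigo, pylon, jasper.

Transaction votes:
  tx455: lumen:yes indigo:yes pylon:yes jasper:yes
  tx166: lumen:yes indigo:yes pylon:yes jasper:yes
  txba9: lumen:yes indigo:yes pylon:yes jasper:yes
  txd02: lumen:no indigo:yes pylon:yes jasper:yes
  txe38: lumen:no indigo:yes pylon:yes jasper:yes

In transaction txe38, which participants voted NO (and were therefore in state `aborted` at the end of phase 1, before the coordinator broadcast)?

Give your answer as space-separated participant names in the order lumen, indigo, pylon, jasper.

Txn txe38 phase 1: lumen no -> aborted; indigo yes -> prepared; pylon yes -> prepared; jasper yes -> prepared

Answer: lumen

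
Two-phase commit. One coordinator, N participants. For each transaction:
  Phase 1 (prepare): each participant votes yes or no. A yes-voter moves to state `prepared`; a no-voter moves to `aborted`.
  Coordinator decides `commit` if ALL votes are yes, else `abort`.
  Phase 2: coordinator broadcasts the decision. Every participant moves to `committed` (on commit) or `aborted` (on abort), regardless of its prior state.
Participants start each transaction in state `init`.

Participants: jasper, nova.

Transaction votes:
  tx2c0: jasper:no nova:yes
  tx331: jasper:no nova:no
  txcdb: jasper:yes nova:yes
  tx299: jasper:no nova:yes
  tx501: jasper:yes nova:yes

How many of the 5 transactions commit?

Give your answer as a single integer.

tx2c0: no from jasper -> abort (commits=0)
tx331: no from jasper, nova -> abort (commits=0)
txcdb: all yes -> commit (commits=1)
tx299: no from jasper -> abort (commits=1)
tx501: all yes -> commit (commits=2)

Answer: 2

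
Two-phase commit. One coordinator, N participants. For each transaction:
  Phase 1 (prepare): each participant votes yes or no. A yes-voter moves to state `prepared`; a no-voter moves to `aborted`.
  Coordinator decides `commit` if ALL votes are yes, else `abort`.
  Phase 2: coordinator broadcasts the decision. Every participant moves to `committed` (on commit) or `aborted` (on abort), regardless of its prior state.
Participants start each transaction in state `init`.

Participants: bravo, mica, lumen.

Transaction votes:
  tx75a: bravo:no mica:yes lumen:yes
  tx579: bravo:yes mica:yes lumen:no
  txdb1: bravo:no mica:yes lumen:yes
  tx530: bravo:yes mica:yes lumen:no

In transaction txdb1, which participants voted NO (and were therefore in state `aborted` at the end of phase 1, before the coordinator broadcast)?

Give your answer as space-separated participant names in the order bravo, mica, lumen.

Answer: bravo

Derivation:
Txn txdb1 phase 1: bravo no -> aborted; mica yes -> prepared; lumen yes -> prepared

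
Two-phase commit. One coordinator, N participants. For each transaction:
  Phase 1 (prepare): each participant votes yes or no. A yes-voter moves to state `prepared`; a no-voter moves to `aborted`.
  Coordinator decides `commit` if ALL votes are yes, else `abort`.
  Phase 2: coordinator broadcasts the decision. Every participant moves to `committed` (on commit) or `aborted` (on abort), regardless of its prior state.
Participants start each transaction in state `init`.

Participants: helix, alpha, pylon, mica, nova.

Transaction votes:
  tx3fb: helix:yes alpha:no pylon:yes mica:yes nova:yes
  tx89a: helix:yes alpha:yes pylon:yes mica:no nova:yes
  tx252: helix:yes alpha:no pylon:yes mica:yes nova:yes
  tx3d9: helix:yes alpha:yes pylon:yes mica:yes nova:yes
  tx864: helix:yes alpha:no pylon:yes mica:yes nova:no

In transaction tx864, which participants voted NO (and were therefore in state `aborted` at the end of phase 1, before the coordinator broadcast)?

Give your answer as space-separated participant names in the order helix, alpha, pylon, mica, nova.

Answer: alpha nova

Derivation:
Txn tx864 phase 1: helix yes -> prepared; alpha no -> aborted; pylon yes -> prepared; mica yes -> prepared; nova no -> aborted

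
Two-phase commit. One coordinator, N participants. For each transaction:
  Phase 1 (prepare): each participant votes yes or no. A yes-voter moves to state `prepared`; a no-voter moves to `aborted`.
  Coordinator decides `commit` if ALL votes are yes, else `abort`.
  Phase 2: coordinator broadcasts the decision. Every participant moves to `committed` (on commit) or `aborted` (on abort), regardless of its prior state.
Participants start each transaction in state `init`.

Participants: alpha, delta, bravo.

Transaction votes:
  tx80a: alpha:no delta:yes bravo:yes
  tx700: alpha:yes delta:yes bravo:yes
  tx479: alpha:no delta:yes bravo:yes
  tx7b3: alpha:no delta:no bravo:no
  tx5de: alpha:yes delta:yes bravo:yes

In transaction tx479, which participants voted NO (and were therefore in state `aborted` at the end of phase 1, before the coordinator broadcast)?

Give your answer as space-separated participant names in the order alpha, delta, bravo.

Txn tx479 phase 1: alpha no -> aborted; delta yes -> prepared; bravo yes -> prepared

Answer: alpha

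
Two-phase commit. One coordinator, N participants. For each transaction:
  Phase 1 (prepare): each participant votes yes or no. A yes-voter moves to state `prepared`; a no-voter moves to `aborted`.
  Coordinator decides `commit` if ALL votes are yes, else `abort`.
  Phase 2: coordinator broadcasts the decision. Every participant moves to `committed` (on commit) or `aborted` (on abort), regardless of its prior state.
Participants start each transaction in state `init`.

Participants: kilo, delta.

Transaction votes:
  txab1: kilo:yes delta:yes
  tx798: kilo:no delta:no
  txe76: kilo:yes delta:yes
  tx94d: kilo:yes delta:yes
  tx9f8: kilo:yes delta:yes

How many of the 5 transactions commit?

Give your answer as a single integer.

txab1: all yes -> commit (commits=1)
tx798: no from kilo, delta -> abort (commits=1)
txe76: all yes -> commit (commits=2)
tx94d: all yes -> commit (commits=3)
tx9f8: all yes -> commit (commits=4)

Answer: 4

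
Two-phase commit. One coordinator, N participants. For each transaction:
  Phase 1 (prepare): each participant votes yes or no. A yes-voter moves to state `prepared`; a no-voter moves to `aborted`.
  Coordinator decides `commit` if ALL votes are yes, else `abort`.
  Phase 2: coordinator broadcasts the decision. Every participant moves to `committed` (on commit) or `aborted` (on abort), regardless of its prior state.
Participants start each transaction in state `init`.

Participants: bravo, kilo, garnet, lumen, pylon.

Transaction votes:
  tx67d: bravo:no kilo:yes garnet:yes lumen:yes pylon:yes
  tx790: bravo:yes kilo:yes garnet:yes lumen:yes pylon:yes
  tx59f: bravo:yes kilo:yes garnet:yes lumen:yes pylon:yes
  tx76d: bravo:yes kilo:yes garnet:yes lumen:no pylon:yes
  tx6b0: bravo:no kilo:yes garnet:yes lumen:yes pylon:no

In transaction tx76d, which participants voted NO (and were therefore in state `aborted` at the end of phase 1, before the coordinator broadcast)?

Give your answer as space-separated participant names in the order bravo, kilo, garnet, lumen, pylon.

Answer: lumen

Derivation:
Txn tx76d phase 1: bravo yes -> prepared; kilo yes -> prepared; garnet yes -> prepared; lumen no -> aborted; pylon yes -> prepared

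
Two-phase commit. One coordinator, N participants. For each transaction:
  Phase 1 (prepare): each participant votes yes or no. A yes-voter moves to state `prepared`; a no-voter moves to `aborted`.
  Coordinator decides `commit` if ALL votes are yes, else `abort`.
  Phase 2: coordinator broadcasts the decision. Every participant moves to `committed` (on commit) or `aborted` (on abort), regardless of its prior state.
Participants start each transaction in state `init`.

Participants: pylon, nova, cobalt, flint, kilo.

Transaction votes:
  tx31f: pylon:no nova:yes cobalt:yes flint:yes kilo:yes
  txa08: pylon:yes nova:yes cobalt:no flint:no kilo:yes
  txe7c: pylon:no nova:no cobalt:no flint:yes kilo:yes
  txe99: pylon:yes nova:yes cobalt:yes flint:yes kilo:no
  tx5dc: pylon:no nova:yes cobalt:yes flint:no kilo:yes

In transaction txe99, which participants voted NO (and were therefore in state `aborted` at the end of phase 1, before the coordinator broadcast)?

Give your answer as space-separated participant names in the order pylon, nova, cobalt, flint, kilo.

Txn txe99 phase 1: pylon yes -> prepared; nova yes -> prepared; cobalt yes -> prepared; flint yes -> prepared; kilo no -> aborted

Answer: kilo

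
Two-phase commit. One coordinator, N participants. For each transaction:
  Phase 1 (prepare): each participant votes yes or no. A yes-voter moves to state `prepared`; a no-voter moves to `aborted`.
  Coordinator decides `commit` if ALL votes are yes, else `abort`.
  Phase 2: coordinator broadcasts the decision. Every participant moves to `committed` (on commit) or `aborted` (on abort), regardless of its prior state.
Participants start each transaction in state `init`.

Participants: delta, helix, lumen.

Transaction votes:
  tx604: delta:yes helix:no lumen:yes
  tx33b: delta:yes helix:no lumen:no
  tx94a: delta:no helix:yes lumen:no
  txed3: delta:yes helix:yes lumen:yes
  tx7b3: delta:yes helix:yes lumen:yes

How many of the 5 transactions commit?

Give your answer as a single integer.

tx604: no from helix -> abort (commits=0)
tx33b: no from helix, lumen -> abort (commits=0)
tx94a: no from delta, lumen -> abort (commits=0)
txed3: all yes -> commit (commits=1)
tx7b3: all yes -> commit (commits=2)

Answer: 2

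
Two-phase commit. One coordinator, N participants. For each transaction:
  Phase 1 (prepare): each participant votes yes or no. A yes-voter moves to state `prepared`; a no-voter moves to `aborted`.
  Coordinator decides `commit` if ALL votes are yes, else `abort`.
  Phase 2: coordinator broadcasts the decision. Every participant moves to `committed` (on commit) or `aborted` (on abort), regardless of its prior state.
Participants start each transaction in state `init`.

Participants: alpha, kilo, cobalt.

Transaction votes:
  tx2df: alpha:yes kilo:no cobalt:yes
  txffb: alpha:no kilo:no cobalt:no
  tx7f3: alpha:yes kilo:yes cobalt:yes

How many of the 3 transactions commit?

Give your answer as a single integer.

Answer: 1

Derivation:
tx2df: no from kilo -> abort (commits=0)
txffb: no from alpha, kilo, cobalt -> abort (commits=0)
tx7f3: all yes -> commit (commits=1)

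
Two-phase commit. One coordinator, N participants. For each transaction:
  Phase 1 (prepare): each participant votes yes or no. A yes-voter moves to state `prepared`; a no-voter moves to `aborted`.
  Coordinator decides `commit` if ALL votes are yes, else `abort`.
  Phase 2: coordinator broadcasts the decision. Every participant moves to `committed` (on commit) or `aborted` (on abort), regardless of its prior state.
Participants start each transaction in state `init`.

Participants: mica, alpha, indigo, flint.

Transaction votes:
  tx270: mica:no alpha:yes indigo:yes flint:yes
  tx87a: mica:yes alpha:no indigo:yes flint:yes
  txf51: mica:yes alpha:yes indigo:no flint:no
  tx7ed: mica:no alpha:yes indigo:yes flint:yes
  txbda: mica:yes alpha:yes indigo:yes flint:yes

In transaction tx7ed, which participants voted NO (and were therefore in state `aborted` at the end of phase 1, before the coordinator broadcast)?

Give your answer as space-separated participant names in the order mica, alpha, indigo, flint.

Txn tx7ed phase 1: mica no -> aborted; alpha yes -> prepared; indigo yes -> prepared; flint yes -> prepared

Answer: mica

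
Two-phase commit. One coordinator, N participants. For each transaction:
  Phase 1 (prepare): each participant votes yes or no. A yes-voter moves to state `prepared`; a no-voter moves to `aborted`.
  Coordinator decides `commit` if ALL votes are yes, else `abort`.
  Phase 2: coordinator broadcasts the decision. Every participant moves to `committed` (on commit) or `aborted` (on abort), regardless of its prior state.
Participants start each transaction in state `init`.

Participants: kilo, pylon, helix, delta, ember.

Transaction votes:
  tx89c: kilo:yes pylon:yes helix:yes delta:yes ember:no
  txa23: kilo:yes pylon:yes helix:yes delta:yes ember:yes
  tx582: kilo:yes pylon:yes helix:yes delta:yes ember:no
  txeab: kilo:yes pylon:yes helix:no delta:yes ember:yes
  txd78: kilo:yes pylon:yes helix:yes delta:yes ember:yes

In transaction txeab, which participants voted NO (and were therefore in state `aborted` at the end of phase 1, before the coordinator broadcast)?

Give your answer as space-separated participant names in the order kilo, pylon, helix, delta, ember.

Txn txeab phase 1: kilo yes -> prepared; pylon yes -> prepared; helix no -> aborted; delta yes -> prepared; ember yes -> prepared

Answer: helix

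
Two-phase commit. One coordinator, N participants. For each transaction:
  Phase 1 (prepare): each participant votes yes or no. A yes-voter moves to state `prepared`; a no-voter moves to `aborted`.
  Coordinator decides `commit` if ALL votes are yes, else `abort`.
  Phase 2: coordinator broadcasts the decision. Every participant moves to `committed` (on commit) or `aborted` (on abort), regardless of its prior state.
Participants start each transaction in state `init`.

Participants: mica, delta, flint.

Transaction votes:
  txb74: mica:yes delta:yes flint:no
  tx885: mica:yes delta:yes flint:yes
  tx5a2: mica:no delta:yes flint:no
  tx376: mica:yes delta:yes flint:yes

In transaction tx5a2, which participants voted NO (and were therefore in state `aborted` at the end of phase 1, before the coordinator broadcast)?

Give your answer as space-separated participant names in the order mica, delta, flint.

Answer: mica flint

Derivation:
Txn tx5a2 phase 1: mica no -> aborted; delta yes -> prepared; flint no -> aborted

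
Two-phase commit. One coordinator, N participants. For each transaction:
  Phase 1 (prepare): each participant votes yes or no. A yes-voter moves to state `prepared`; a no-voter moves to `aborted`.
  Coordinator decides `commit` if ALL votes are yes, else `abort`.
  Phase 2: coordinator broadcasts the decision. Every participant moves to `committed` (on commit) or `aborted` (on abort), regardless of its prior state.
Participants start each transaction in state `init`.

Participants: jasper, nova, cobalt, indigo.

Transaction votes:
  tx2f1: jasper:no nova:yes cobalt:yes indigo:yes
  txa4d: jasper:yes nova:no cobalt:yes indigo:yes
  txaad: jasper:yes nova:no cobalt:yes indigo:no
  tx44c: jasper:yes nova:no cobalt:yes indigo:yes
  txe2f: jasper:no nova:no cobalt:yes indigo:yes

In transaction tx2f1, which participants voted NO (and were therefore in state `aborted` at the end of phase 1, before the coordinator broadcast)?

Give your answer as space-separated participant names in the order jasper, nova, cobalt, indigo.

Answer: jasper

Derivation:
Txn tx2f1 phase 1: jasper no -> aborted; nova yes -> prepared; cobalt yes -> prepared; indigo yes -> prepared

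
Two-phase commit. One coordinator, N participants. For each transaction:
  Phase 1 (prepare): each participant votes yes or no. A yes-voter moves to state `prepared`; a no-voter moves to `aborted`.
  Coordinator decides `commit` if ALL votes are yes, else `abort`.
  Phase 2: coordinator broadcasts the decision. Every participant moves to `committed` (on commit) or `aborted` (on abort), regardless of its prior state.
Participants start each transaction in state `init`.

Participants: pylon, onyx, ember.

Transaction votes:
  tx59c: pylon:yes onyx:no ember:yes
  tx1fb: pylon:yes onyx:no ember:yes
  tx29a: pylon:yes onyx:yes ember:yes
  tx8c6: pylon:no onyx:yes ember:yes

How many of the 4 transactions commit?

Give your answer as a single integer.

tx59c: no from onyx -> abort (commits=0)
tx1fb: no from onyx -> abort (commits=0)
tx29a: all yes -> commit (commits=1)
tx8c6: no from pylon -> abort (commits=1)

Answer: 1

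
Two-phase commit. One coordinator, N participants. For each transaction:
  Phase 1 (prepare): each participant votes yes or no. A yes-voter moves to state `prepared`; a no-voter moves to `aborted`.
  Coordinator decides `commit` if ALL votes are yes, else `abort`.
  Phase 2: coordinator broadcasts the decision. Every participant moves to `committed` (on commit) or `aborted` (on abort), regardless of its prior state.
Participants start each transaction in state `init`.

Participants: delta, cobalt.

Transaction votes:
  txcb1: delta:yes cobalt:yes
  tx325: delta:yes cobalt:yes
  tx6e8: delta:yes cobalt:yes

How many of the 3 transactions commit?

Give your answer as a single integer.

Answer: 3

Derivation:
txcb1: all yes -> commit (commits=1)
tx325: all yes -> commit (commits=2)
tx6e8: all yes -> commit (commits=3)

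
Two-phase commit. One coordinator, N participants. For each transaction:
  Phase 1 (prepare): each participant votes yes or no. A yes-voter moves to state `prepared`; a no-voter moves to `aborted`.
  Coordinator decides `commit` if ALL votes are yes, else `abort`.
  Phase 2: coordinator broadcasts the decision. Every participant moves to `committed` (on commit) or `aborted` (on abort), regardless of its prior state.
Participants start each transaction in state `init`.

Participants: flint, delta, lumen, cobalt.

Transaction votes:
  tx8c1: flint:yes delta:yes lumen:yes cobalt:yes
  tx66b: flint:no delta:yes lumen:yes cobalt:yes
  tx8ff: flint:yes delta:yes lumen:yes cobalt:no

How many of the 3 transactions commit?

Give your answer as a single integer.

tx8c1: all yes -> commit (commits=1)
tx66b: no from flint -> abort (commits=1)
tx8ff: no from cobalt -> abort (commits=1)

Answer: 1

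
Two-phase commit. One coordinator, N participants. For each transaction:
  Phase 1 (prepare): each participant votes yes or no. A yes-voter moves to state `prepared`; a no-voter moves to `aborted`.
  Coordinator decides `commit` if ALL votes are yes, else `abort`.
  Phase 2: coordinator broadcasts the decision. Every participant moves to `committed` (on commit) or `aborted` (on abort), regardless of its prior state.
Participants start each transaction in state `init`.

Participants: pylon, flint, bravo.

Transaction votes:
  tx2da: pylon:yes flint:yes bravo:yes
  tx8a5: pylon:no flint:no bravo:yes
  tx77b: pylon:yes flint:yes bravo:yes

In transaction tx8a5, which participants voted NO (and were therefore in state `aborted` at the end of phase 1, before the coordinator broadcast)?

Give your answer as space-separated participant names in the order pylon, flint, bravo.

Answer: pylon flint

Derivation:
Txn tx8a5 phase 1: pylon no -> aborted; flint no -> aborted; bravo yes -> prepared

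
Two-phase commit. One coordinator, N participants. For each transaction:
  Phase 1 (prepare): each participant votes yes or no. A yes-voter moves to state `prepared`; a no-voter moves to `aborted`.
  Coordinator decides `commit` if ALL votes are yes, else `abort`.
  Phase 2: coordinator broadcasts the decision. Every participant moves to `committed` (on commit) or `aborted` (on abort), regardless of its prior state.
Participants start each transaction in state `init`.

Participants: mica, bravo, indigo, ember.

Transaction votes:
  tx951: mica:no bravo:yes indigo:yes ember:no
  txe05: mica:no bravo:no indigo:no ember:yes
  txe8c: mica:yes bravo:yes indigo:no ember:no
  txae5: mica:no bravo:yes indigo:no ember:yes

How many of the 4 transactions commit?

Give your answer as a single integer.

Answer: 0

Derivation:
tx951: no from mica, ember -> abort (commits=0)
txe05: no from mica, bravo, indigo -> abort (commits=0)
txe8c: no from indigo, ember -> abort (commits=0)
txae5: no from mica, indigo -> abort (commits=0)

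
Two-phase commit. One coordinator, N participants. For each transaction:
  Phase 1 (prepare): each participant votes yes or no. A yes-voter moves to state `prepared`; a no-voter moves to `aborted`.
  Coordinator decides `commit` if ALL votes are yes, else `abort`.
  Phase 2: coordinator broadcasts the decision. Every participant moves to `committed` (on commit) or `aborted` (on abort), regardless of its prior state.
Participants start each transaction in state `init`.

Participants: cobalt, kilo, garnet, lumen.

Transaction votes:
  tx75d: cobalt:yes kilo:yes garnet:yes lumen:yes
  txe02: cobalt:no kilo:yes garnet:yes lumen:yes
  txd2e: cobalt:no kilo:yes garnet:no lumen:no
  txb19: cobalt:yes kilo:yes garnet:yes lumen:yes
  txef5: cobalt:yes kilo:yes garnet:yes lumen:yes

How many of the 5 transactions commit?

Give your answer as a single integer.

tx75d: all yes -> commit (commits=1)
txe02: no from cobalt -> abort (commits=1)
txd2e: no from cobalt, garnet, lumen -> abort (commits=1)
txb19: all yes -> commit (commits=2)
txef5: all yes -> commit (commits=3)

Answer: 3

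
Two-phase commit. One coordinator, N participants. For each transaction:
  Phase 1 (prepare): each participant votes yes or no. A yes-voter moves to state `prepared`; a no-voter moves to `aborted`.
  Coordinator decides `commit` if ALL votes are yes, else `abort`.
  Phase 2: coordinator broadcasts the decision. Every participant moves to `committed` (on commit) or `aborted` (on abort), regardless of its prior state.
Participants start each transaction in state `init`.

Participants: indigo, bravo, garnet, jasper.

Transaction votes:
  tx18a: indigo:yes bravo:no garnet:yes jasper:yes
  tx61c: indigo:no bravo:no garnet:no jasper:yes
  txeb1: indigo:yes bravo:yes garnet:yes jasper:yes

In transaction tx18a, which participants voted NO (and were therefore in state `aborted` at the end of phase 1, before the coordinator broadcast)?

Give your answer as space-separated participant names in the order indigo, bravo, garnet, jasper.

Answer: bravo

Derivation:
Txn tx18a phase 1: indigo yes -> prepared; bravo no -> aborted; garnet yes -> prepared; jasper yes -> prepared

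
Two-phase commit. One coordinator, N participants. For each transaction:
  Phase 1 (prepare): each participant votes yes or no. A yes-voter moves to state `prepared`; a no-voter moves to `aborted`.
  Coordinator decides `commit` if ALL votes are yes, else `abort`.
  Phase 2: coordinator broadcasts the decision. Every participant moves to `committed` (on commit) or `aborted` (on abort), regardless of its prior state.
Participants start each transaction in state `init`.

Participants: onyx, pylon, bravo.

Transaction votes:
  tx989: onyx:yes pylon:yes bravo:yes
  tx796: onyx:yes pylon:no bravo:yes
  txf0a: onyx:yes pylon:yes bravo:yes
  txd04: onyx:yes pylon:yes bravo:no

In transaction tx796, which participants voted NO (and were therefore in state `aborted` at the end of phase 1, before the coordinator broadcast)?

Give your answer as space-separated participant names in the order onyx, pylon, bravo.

Txn tx796 phase 1: onyx yes -> prepared; pylon no -> aborted; bravo yes -> prepared

Answer: pylon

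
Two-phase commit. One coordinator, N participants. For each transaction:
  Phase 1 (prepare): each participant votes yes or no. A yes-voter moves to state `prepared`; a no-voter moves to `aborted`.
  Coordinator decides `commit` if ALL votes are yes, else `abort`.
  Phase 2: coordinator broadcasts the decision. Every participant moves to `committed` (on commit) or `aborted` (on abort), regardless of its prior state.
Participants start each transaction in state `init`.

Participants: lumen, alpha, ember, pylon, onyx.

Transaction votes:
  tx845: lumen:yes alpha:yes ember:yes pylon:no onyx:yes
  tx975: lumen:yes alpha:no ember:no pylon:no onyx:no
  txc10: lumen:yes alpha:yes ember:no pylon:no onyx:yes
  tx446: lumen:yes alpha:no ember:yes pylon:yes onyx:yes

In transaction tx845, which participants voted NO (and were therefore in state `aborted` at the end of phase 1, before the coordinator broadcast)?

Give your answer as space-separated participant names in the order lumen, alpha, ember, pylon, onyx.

Txn tx845 phase 1: lumen yes -> prepared; alpha yes -> prepared; ember yes -> prepared; pylon no -> aborted; onyx yes -> prepared

Answer: pylon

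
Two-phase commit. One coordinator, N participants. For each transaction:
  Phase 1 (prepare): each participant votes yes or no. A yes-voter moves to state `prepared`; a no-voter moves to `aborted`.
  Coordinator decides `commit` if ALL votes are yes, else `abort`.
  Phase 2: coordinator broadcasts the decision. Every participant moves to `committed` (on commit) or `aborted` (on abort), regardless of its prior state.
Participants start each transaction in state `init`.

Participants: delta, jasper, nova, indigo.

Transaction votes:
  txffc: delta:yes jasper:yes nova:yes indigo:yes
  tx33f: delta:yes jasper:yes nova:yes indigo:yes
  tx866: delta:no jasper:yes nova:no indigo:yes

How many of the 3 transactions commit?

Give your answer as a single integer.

txffc: all yes -> commit (commits=1)
tx33f: all yes -> commit (commits=2)
tx866: no from delta, nova -> abort (commits=2)

Answer: 2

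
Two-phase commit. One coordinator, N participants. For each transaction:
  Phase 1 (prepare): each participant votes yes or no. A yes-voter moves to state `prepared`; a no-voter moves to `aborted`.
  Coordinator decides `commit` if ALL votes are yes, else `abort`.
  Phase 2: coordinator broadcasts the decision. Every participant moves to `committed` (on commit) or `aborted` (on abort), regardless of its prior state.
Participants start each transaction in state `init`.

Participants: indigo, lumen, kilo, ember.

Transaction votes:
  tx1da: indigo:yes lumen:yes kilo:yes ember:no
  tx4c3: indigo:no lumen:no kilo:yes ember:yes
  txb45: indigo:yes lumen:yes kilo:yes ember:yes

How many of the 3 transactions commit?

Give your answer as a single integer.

tx1da: no from ember -> abort (commits=0)
tx4c3: no from indigo, lumen -> abort (commits=0)
txb45: all yes -> commit (commits=1)

Answer: 1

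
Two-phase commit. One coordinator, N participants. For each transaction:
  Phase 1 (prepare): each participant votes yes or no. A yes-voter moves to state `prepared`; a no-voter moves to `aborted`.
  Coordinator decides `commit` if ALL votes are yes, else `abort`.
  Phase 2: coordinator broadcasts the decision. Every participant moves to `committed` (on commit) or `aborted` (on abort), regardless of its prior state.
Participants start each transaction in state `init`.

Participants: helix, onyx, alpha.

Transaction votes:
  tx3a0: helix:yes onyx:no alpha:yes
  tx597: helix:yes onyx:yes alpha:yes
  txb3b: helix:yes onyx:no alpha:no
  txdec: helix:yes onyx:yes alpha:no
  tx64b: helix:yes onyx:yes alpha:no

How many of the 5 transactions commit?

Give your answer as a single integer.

tx3a0: no from onyx -> abort (commits=0)
tx597: all yes -> commit (commits=1)
txb3b: no from onyx, alpha -> abort (commits=1)
txdec: no from alpha -> abort (commits=1)
tx64b: no from alpha -> abort (commits=1)

Answer: 1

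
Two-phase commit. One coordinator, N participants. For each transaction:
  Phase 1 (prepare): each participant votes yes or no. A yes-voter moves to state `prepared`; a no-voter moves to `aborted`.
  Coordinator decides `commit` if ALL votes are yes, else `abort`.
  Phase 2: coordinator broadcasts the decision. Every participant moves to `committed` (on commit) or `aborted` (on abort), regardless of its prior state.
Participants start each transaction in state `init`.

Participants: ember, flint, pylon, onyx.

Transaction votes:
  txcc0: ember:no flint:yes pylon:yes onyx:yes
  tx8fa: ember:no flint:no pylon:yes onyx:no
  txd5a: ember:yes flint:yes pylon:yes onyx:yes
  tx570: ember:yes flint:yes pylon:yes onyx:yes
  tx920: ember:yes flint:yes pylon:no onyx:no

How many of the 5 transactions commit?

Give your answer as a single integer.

Answer: 2

Derivation:
txcc0: no from ember -> abort (commits=0)
tx8fa: no from ember, flint, onyx -> abort (commits=0)
txd5a: all yes -> commit (commits=1)
tx570: all yes -> commit (commits=2)
tx920: no from pylon, onyx -> abort (commits=2)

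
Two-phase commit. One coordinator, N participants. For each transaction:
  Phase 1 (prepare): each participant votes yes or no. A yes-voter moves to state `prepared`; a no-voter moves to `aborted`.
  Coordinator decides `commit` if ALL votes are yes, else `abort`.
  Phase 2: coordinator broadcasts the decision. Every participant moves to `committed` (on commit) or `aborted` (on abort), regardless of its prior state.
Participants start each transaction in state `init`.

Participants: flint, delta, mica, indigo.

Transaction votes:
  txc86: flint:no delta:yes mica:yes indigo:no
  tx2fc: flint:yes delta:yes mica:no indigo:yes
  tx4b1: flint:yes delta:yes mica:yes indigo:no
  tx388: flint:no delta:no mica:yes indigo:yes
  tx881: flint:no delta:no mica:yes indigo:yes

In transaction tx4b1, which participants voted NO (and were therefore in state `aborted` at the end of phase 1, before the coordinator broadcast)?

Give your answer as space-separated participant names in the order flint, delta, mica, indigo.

Answer: indigo

Derivation:
Txn tx4b1 phase 1: flint yes -> prepared; delta yes -> prepared; mica yes -> prepared; indigo no -> aborted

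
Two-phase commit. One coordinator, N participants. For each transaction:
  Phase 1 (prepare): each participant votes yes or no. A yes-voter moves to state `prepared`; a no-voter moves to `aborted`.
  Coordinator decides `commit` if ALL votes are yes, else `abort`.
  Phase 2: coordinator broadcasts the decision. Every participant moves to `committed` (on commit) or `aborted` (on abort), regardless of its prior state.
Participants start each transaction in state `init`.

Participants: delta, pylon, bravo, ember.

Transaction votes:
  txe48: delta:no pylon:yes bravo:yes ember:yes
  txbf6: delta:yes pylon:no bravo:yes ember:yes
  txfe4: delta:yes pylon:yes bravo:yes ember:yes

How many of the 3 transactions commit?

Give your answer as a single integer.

txe48: no from delta -> abort (commits=0)
txbf6: no from pylon -> abort (commits=0)
txfe4: all yes -> commit (commits=1)

Answer: 1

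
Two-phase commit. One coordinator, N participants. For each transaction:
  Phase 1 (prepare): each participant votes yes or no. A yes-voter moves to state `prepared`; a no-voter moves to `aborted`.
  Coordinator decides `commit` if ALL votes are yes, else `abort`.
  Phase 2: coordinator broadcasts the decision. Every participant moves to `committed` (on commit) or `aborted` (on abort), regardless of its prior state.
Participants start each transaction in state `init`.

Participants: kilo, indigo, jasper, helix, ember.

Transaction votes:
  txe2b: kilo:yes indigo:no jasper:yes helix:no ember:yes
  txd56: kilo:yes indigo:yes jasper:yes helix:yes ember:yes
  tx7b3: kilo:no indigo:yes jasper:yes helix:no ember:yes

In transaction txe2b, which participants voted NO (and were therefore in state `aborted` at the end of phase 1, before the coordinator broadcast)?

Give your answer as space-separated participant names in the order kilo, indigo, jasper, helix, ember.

Txn txe2b phase 1: kilo yes -> prepared; indigo no -> aborted; jasper yes -> prepared; helix no -> aborted; ember yes -> prepared

Answer: indigo helix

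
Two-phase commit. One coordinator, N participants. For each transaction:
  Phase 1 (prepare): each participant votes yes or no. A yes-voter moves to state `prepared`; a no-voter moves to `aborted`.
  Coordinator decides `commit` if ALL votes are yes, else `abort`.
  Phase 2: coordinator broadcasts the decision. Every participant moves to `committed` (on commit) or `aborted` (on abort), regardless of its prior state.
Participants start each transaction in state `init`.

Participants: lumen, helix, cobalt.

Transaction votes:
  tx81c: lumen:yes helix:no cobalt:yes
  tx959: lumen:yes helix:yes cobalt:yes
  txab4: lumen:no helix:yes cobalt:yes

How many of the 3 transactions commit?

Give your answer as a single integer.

tx81c: no from helix -> abort (commits=0)
tx959: all yes -> commit (commits=1)
txab4: no from lumen -> abort (commits=1)

Answer: 1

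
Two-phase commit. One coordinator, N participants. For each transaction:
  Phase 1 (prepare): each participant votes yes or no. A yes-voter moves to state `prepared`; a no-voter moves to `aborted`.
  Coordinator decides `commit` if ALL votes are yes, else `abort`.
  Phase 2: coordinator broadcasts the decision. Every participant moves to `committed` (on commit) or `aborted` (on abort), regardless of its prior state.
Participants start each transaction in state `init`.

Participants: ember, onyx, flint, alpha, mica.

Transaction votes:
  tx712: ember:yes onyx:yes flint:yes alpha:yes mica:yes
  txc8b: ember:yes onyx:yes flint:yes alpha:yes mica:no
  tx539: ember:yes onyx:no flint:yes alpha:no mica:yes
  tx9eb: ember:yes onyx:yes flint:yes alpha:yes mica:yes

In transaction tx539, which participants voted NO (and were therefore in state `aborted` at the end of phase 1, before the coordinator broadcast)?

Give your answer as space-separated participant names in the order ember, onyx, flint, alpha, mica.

Answer: onyx alpha

Derivation:
Txn tx539 phase 1: ember yes -> prepared; onyx no -> aborted; flint yes -> prepared; alpha no -> aborted; mica yes -> prepared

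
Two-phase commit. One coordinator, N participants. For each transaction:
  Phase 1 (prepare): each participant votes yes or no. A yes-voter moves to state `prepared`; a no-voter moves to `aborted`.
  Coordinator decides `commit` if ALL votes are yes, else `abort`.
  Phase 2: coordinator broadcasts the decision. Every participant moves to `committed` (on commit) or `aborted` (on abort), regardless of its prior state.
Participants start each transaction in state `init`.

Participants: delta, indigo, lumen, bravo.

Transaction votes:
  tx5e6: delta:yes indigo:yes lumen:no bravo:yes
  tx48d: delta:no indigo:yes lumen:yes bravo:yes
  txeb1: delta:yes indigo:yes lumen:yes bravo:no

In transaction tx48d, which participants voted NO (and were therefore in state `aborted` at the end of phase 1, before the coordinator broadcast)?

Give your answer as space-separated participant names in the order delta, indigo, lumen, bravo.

Txn tx48d phase 1: delta no -> aborted; indigo yes -> prepared; lumen yes -> prepared; bravo yes -> prepared

Answer: delta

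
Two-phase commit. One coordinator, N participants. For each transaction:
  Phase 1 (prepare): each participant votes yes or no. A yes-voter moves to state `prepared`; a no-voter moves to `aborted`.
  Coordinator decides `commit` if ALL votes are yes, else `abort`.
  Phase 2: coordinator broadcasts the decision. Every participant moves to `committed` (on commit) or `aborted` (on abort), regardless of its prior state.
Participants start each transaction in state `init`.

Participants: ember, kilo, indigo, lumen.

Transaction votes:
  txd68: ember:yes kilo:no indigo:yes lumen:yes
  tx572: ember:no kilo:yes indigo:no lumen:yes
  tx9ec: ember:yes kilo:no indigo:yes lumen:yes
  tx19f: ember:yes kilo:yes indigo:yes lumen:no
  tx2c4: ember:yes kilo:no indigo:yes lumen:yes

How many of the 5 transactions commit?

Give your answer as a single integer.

txd68: no from kilo -> abort (commits=0)
tx572: no from ember, indigo -> abort (commits=0)
tx9ec: no from kilo -> abort (commits=0)
tx19f: no from lumen -> abort (commits=0)
tx2c4: no from kilo -> abort (commits=0)

Answer: 0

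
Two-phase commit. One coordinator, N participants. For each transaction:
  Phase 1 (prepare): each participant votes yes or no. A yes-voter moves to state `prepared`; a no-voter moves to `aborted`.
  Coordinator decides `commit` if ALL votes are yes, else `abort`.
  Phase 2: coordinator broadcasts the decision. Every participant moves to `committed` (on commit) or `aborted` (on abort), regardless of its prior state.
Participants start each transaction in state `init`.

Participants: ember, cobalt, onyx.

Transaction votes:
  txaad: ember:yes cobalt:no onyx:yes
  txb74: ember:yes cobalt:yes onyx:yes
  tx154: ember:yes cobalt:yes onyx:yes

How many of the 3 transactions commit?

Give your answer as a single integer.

txaad: no from cobalt -> abort (commits=0)
txb74: all yes -> commit (commits=1)
tx154: all yes -> commit (commits=2)

Answer: 2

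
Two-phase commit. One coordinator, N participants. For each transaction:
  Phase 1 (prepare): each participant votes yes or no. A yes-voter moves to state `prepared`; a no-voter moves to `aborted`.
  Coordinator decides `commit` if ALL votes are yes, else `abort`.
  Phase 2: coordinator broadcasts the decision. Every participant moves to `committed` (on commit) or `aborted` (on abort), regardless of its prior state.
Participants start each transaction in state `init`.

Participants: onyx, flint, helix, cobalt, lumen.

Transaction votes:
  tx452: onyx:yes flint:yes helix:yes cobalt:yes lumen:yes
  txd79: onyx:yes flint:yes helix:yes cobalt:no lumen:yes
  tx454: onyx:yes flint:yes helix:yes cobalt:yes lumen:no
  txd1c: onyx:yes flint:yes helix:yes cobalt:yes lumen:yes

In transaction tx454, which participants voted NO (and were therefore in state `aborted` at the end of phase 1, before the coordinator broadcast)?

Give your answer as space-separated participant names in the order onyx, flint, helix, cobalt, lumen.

Answer: lumen

Derivation:
Txn tx454 phase 1: onyx yes -> prepared; flint yes -> prepared; helix yes -> prepared; cobalt yes -> prepared; lumen no -> aborted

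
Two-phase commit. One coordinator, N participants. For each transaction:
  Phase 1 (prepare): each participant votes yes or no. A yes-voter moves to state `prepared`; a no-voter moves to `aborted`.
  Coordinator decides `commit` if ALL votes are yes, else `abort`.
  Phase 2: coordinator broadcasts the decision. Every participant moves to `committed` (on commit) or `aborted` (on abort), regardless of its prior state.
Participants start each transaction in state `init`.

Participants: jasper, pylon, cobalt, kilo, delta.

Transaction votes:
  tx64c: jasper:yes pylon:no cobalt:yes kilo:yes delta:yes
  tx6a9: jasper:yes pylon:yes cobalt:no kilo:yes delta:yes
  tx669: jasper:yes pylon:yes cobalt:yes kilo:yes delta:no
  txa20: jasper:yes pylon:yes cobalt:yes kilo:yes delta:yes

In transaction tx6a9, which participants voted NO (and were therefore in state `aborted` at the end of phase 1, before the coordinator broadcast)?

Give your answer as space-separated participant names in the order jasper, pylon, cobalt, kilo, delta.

Txn tx6a9 phase 1: jasper yes -> prepared; pylon yes -> prepared; cobalt no -> aborted; kilo yes -> prepared; delta yes -> prepared

Answer: cobalt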